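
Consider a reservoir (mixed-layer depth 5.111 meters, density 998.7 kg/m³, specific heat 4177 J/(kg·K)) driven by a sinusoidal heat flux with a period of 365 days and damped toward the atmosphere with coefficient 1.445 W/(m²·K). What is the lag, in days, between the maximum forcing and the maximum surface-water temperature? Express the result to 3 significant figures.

72.2 days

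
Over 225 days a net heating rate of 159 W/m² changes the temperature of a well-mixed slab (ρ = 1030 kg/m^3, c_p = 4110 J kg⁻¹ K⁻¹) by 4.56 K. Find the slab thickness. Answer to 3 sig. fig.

160 m

Heat input Q = F Δt = 159 × 1.94×10^7 s = 3.09×10^9 J/m².
Required areal heat capacity C = Q / ΔT = 6.78×10^8 J/(m²·K).
Depth D = C / (ρ c_p) = 6.78×10^8 / (1030 × 4110) = 160 m.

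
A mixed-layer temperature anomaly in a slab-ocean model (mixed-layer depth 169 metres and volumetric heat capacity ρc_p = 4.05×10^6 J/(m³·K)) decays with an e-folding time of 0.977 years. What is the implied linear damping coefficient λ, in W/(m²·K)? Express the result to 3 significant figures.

22.2

Areal heat capacity C = ρc_p × D = 4.05×10^6 × 169 = 6.84×10^8 J m⁻² K⁻¹.
τ = 0.977 years = 3.08×10^7 s.
λ = C / τ = 6.84×10^8 / 3.08×10^7 = 22.2 W/(m²·K).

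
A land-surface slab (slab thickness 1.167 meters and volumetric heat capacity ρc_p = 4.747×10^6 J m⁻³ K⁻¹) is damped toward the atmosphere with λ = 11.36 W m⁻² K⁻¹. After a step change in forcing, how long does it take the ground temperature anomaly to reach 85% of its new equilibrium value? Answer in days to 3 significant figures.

10.7 days

Areal heat capacity C = ρc_p × D = 4.747×10^6 × 1.167 = 5.54×10^6 J/(m²·K).
τ = C / λ = 5.54×10^6 / 11.36 = 4.88×10^5 s.
Fraction reached: 1 − e^(−t/τ) = 0.85 ⇒ t = −τ ln(1 − 0.85) = τ × 1.90.
t = 9.25×10^5 s = 10.7 days.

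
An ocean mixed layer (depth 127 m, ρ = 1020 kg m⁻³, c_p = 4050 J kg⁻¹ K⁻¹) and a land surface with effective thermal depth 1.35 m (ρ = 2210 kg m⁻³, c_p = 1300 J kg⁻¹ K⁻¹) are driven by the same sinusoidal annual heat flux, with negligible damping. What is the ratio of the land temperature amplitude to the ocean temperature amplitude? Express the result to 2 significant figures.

140

C_ocean = 1020 × 4050 × 127 = 5.25×10^8 J/(m²·K).
C_land = 2210 × 1300 × 1.35 = 3.88×10^6 J/(m²·K).
Undamped amplitude ∝ 1/C, so A_land/A_ocean = C_ocean/C_land = 135.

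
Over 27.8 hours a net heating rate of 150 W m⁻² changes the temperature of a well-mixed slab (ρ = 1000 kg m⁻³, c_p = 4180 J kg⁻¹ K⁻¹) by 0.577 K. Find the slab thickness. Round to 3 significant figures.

Heat input Q = F Δt = 150 × 1.00×10^5 s = 1.50×10^7 J/m².
Required areal heat capacity C = Q / ΔT = 2.60×10^7 J/(m²·K).
Depth D = C / (ρ c_p) = 2.60×10^7 / (1000 × 4180) = 6.22 m.

6.22 m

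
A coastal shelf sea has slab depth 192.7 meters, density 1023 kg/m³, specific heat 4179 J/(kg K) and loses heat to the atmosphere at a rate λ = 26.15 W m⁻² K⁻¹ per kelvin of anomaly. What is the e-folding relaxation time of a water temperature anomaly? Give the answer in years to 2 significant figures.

1.0 years

Areal heat capacity C = ρ c_p D = 1023 × 4179 × 192.7 = 8.24×10^8 J/(m²·K).
Relaxation time τ = C / λ = 8.24×10^8 / 26.15 = 3.15×10^7 s.
In years: 3.15×10^7 s / (3.156×10^7 s/year) = 0.998 years.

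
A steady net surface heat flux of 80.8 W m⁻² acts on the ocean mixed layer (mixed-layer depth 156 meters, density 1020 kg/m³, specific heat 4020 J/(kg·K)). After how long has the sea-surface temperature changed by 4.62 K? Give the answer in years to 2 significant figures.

Areal heat capacity C = ρ c_p D = 1020 × 4020 × 156 = 6.40×10^8 J m⁻² K⁻¹.
Time required: Δt = C ΔT / F = 6.40×10^8 × 4.62 / 80.8 = 3.66×10^7 s.
In years: 3.66×10^7 s / (3.156×10^7 s/year) = 1.16 years.

1.2 years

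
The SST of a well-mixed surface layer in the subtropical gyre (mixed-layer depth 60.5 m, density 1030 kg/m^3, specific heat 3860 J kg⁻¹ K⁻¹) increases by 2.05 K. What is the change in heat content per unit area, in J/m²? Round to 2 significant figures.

4.9×10^8

Areal heat capacity C = ρ c_p D = 1030 × 3860 × 60.5 = 2.41×10^8 J/(m^2 K).
ΔQ = C ΔT = 2.41×10^8 × 2.05 = 4.93×10^8 J/m².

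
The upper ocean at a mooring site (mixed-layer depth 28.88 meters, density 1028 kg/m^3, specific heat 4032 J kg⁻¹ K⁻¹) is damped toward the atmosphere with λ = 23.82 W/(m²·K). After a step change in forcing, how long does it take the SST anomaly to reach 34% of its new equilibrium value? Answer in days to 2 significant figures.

Areal heat capacity C = ρ c_p D = 1028 × 4032 × 28.88 = 1.20×10^8 J/(m^2 K).
τ = C / λ = 1.20×10^8 / 23.82 = 5.03×10^6 s.
Fraction reached: 1 − e^(−t/τ) = 0.34 ⇒ t = −τ ln(1 − 0.34) = τ × 0.416.
t = 2.09×10^6 s = 24.2 days.

24 days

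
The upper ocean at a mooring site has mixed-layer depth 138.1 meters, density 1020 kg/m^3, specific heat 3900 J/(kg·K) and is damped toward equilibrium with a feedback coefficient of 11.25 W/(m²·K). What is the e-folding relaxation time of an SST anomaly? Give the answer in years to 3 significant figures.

1.55 years

Areal heat capacity C = ρ c_p D = 1020 × 3900 × 138.1 = 5.49×10^8 J m⁻² K⁻¹.
Relaxation time τ = C / λ = 5.49×10^8 / 11.25 = 4.88×10^7 s.
In years: 4.88×10^7 s / (3.156×10^7 s/year) = 1.55 years.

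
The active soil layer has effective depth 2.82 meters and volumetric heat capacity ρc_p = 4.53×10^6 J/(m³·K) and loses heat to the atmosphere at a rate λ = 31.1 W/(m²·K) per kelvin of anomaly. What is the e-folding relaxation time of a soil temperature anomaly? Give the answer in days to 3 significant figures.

4.75 days

Areal heat capacity C = ρc_p × D = 4.53×10^6 × 2.82 = 1.28×10^7 J/(m^2 K).
Relaxation time τ = C / λ = 1.28×10^7 / 31.1 = 4.11×10^5 s.
In days: 4.11×10^5 s / (86400 s/day) = 4.75 days.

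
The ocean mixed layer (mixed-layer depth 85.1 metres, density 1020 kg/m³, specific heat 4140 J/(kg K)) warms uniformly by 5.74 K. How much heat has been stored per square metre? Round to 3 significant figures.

Areal heat capacity C = ρ c_p D = 1020 × 4140 × 85.1 = 3.59×10^8 J/(m^2 K).
ΔQ = C ΔT = 3.59×10^8 × 5.74 = 2.06×10^9 J/m².

2.06×10^9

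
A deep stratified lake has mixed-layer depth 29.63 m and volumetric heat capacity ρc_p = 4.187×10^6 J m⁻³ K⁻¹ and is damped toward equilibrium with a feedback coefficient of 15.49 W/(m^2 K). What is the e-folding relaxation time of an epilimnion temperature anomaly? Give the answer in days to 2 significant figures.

Areal heat capacity C = ρc_p × D = 4.187×10^6 × 29.63 = 1.24×10^8 J/(m^2 K).
Relaxation time τ = C / λ = 1.24×10^8 / 15.49 = 8.01×10^6 s.
In days: 8.01×10^6 s / (86400 s/day) = 92.7 days.

93 days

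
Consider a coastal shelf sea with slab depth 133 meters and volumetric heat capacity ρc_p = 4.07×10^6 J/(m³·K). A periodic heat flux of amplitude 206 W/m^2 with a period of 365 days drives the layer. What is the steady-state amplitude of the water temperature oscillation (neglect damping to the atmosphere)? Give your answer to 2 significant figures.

1.9 K

Areal heat capacity C = ρc_p × D = 4.07×10^6 × 133 = 5.41×10^8 J/(m^2 K).
Angular frequency ω = 2π / T = 2π / 3.15×10^7 s = 1.99×10^-7 s⁻¹.
Cω = 5.41×10^8 × 1.99×10^-7 = 108 W/(m²·K).
Amplitude A = F₀ / (Cω) = 206 / 108 = 1.91 K.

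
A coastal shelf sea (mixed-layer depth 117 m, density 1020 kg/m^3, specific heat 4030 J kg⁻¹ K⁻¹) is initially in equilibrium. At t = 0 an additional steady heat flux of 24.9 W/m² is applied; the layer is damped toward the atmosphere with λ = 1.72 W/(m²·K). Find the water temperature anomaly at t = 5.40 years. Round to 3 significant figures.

6.61 K

Areal heat capacity C = ρ c_p D = 1020 × 4030 × 117 = 4.81×10^8 J m⁻² K⁻¹.
τ = C / λ = 4.81×10^8 / 1.72 = 2.80×10^8 s.
Equilibrium anomaly ΔT_eq = F / λ = 24.9 / 1.72 = 14.5 K.
t = 5.40 years = 1.70×10^8 s, so t/τ = 0.609.
ΔT(t) = ΔT_eq (1 − e^(−t/τ)) = 14.5 × (1 − e^−0.609) = 6.61 K.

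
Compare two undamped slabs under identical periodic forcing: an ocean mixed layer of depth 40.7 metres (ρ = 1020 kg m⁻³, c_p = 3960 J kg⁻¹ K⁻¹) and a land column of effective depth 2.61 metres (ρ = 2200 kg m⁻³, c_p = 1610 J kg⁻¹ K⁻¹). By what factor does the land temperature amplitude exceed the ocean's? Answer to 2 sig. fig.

18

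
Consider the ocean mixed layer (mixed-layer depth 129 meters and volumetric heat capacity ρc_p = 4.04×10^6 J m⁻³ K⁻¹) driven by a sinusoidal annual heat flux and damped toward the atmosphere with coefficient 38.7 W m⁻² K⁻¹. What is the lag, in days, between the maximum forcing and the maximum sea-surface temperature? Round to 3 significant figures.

70.5 days

Areal heat capacity C = ρc_p × D = 4.04×10^6 × 129 = 5.21×10^8 J/(m²·K).
ω = 2π / 3.15×10^7 s = 1.99×10^-7 s⁻¹.
Phase lag φ = arctan(Cω/λ) = arctan(104/38.7) = 1.21 rad.
Time lag = φ / ω = 1.21 / 1.99×10^-7 = 6.09×10^6 s = 70.5 days.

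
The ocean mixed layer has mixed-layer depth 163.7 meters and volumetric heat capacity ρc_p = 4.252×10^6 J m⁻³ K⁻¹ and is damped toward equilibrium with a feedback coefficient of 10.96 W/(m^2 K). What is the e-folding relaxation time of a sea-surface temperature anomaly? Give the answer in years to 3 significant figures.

2.01 years

Areal heat capacity C = ρc_p × D = 4.252×10^6 × 163.7 = 6.96×10^8 J m⁻² K⁻¹.
Relaxation time τ = C / λ = 6.96×10^8 / 10.96 = 6.35×10^7 s.
In years: 6.35×10^7 s / (3.156×10^7 s/year) = 2.01 years.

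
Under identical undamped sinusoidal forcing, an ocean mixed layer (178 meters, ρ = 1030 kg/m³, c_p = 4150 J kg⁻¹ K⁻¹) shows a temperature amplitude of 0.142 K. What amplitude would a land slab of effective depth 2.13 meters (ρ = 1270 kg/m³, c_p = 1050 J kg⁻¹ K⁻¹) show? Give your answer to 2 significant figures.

38 K

C_ocean = 7.61×10^8 J/(m²·K); C_land = 2.84×10^6 J/(m²·K).
A ∝ 1/C ⇒ A_land = A_ocean × C_ocean/C_land = 0.142 × 268 = 38.0 K.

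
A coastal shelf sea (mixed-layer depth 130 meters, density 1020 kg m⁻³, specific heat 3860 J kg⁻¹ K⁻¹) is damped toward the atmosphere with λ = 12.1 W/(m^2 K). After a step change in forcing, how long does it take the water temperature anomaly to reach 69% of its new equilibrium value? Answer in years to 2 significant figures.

Areal heat capacity C = ρ c_p D = 1020 × 3860 × 130 = 5.12×10^8 J/(m^2 K).
τ = C / λ = 5.12×10^8 / 12.1 = 4.23×10^7 s.
Fraction reached: 1 − e^(−t/τ) = 0.69 ⇒ t = −τ ln(1 − 0.69) = τ × 1.17.
t = 4.95×10^7 s = 1.57 years.

1.6 years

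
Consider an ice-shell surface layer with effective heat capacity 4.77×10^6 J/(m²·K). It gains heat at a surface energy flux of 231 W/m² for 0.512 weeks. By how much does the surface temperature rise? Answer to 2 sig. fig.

Areal heat capacity C = 4.77×10^6 J/(m²·K) (given).
Net heat input Q = F Δt = 231 × (0.512 weeks × 6.048×10^5 s/week) = 7.15×10^7 J/m².
ΔT = Q / C = 7.15×10^7 / 4.77×10^6 = 15.0 K.

15 K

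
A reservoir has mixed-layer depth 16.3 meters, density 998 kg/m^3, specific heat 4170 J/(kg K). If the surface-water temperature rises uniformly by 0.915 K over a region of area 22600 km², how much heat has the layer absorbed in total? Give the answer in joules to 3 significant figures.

1.40×10^18 J

Areal heat capacity C = ρ c_p D = 998 × 4170 × 16.3 = 6.78×10^7 J/(m²·K).
Heat per unit area: q = C ΔT = 6.78×10^7 × 0.915 = 6.21×10^7 J/m².
Total heat: Q = q × A = 6.21×10^7 × (22600 × 10⁶ m²) = 1.40×10^18 J.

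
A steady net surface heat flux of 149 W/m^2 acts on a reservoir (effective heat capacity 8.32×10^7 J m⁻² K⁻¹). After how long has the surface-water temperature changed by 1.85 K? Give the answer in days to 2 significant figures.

12 days

Areal heat capacity C = 8.32×10^7 J m⁻² K⁻¹ (given).
Time required: Δt = C ΔT / F = 8.32×10^7 × 1.85 / 149 = 1.03×10^6 s.
In days: 1.03×10^6 s / (86400 s/day) = 12.0 days.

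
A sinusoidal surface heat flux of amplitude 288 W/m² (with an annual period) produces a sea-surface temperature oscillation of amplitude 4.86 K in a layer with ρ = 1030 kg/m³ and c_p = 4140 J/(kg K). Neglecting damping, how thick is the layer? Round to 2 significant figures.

ω = 2π / 3.15×10^7 s = 1.99×10^-7 s⁻¹.
Required C = F₀ / (A ω) = 288 / (4.86 × 1.99×10^-7) = 2.97×10^8 J/(m²·K).
D = C / (ρ c_p) = 2.97×10^8 / (1030 × 4140) = 69.8 m.

70 m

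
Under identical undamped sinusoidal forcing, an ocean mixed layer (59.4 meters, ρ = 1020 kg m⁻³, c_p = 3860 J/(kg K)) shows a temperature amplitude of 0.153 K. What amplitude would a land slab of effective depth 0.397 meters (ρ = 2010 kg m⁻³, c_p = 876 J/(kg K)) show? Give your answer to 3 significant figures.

51.2 K

C_ocean = 2.34×10^8 J/(m²·K); C_land = 6.99×10^5 J/(m²·K).
A ∝ 1/C ⇒ A_land = A_ocean × C_ocean/C_land = 0.153 × 335 = 51.2 K.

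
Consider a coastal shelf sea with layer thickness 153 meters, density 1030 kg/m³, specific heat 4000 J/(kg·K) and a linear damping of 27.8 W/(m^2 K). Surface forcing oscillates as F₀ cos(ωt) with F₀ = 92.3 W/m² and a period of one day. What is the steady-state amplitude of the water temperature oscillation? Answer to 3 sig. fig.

Areal heat capacity C = ρ c_p D = 1030 × 4000 × 153 = 6.30×10^8 J/(m^2 K).
Angular frequency ω = 2π / T = 2π / 86400 s = 7.27×10^-5 s⁻¹.
√((Cω)² + λ²) = √((45800)² + 27.8²) = 45800 W/(m²·K).
Amplitude A = F₀ / √((Cω)²+λ²) = 92.3 / 45800 = 0.00201 K.

0.00201 K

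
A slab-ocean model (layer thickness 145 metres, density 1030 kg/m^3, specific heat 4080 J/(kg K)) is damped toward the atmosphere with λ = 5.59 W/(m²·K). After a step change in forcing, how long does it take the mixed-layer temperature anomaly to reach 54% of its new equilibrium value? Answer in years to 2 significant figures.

2.7 years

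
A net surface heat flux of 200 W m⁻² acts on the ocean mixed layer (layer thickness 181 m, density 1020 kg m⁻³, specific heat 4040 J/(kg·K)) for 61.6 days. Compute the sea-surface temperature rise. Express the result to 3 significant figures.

Areal heat capacity C = ρ c_p D = 1020 × 4040 × 181 = 7.46×10^8 J/(m^2 K).
Net heat input Q = F Δt = 200 × (61.6 days × 86400 s/day) = 1.06×10^9 J/m².
ΔT = Q / C = 1.06×10^9 / 7.46×10^8 = 1.43 K.

1.43 K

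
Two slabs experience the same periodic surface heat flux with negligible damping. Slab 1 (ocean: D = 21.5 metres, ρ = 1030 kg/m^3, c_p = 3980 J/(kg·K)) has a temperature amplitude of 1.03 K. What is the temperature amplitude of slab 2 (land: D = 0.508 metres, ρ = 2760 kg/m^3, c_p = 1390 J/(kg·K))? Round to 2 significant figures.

47 K

C_ocean = 8.81×10^7 J/(m²·K); C_land = 1.95×10^6 J/(m²·K).
A ∝ 1/C ⇒ A_land = A_ocean × C_ocean/C_land = 1.03 × 45.2 = 46.6 K.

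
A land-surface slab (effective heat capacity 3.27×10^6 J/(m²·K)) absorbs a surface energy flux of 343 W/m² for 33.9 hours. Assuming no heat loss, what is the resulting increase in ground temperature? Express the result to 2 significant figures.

Areal heat capacity C = 3.27×10^6 J/(m²·K) (given).
Net heat input Q = F Δt = 343 × (33.9 hours × 3600 s/hour) = 4.19×10^7 J/m².
ΔT = Q / C = 4.19×10^7 / 3.27×10^6 = 12.8 K.

13 K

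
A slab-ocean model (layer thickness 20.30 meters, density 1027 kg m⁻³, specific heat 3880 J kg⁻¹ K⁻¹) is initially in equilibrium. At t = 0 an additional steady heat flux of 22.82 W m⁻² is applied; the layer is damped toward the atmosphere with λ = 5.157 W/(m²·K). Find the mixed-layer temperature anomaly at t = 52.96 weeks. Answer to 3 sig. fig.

3.85 K

Areal heat capacity C = ρ c_p D = 1027 × 3880 × 20.30 = 8.09×10^7 J/(m²·K).
τ = C / λ = 8.09×10^7 / 5.157 = 1.57×10^7 s.
Equilibrium anomaly ΔT_eq = F / λ = 22.82 / 5.157 = 4.43 K.
t = 52.96 weeks = 3.20×10^7 s, so t/τ = 2.04.
ΔT(t) = ΔT_eq (1 − e^(−t/τ)) = 4.43 × (1 − e^−2.04) = 3.85 K.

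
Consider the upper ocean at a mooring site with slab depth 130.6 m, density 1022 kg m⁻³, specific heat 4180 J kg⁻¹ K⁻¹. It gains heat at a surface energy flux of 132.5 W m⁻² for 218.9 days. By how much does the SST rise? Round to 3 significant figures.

Areal heat capacity C = ρ c_p D = 1022 × 4180 × 130.6 = 5.58×10^8 J/(m²·K).
Net heat input Q = F Δt = 132.5 × (218.9 days × 86400 s/day) = 2.51×10^9 J/m².
ΔT = Q / C = 2.51×10^9 / 5.58×10^8 = 4.49 K.

4.49 K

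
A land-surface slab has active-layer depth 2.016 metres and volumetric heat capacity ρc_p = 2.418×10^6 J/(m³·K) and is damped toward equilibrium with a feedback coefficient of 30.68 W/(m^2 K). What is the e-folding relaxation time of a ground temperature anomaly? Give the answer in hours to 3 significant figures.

44.1 hours

Areal heat capacity C = ρc_p × D = 2.418×10^6 × 2.016 = 4.87×10^6 J/(m²·K).
Relaxation time τ = C / λ = 4.87×10^6 / 30.68 = 1.59×10^5 s.
In hours: 1.59×10^5 s / (3600 s/hour) = 44.1 hours.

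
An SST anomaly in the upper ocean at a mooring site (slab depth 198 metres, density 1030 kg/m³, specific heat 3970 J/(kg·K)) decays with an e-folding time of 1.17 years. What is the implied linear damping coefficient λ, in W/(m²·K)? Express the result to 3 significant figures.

21.9

Areal heat capacity C = ρ c_p D = 1030 × 3970 × 198 = 8.10×10^8 J/(m^2 K).
τ = 1.17 years = 3.69×10^7 s.
λ = C / τ = 8.10×10^8 / 3.69×10^7 = 21.9 W/(m²·K).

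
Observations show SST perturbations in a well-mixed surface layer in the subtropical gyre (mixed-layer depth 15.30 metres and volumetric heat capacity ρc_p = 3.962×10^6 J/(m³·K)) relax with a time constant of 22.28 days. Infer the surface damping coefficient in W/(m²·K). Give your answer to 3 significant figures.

31.5

Areal heat capacity C = ρc_p × D = 3.962×10^6 × 15.30 = 6.06×10^7 J/(m²·K).
τ = 22.28 days = 1.92×10^6 s.
λ = C / τ = 6.06×10^7 / 1.92×10^6 = 31.5 W/(m²·K).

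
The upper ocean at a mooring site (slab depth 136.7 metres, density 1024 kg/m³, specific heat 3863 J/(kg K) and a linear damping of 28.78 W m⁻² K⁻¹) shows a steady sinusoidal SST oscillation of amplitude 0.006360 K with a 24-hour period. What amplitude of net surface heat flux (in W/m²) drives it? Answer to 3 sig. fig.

Areal heat capacity C = ρ c_p D = 1024 × 3863 × 136.7 = 5.41×10^8 J/(m²·K).
ω = 2π / 86400 s = 7.27×10^-5 s⁻¹.
√((Cω)² + λ²) = √((39300)² + 28.78²) = 39300 W/(m²·K).
F₀ = A × √((Cω)²+λ²) = 0.006360 × 39300 = 250 W/m².

250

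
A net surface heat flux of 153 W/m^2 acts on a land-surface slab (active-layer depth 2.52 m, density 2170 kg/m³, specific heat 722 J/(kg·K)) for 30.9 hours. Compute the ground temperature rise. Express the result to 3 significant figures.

Areal heat capacity C = ρ c_p D = 2170 × 722 × 2.52 = 3.95×10^6 J/(m²·K).
Net heat input Q = F Δt = 153 × (30.9 hours × 3600 s/hour) = 1.70×10^7 J/m².
ΔT = Q / C = 1.70×10^7 / 3.95×10^6 = 4.31 K.

4.31 K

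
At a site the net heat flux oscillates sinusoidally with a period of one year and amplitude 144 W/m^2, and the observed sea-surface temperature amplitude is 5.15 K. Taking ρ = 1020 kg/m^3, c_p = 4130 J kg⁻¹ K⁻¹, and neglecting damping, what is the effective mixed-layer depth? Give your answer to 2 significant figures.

33 m

ω = 2π / 3.15×10^7 s = 1.99×10^-7 s⁻¹.
Required C = F₀ / (A ω) = 144 / (5.15 × 1.99×10^-7) = 1.40×10^8 J/(m²·K).
D = C / (ρ c_p) = 1.40×10^8 / (1020 × 4130) = 33.3 m.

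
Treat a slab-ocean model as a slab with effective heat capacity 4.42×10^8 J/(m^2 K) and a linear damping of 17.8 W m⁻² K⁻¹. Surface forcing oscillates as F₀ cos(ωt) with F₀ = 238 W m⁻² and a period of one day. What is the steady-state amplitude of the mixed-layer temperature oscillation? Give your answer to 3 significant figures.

0.00740 K

Areal heat capacity C = 4.42×10^8 J/(m^2 K) (given).
Angular frequency ω = 2π / T = 2π / 86400 s = 7.27×10^-5 s⁻¹.
√((Cω)² + λ²) = √((32100)² + 17.8²) = 32100 W/(m²·K).
Amplitude A = F₀ / √((Cω)²+λ²) = 238 / 32100 = 0.00740 K.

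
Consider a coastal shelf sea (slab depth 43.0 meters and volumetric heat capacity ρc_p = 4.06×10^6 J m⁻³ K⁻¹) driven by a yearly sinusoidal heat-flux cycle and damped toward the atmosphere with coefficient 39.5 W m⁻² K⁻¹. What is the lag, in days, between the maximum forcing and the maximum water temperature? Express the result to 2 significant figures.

42 days

Areal heat capacity C = ρc_p × D = 4.06×10^6 × 43.0 = 1.75×10^8 J m⁻² K⁻¹.
ω = 2π / 3.15×10^7 s = 1.99×10^-7 s⁻¹.
Phase lag φ = arctan(Cω/λ) = arctan(34.8/39.5) = 0.722 rad.
Time lag = φ / ω = 0.722 / 1.99×10^-7 = 3.62×10^6 s = 41.9 days.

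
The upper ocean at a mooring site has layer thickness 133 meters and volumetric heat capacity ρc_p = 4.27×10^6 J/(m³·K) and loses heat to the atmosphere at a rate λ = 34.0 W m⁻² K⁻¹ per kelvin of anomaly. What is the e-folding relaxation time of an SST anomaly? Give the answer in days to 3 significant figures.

193 days

Areal heat capacity C = ρc_p × D = 4.27×10^6 × 133 = 5.68×10^8 J/(m^2 K).
Relaxation time τ = C / λ = 5.68×10^8 / 34.0 = 1.67×10^7 s.
In days: 1.67×10^7 s / (86400 s/day) = 193 days.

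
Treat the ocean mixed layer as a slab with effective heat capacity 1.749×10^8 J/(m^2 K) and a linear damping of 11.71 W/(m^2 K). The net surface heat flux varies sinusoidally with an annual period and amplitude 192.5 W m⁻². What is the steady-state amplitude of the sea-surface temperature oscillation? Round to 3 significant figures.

Areal heat capacity C = 1.749×10^8 J/(m^2 K) (given).
Angular frequency ω = 2π / T = 2π / 3.15×10^7 s = 1.99×10^-7 s⁻¹.
√((Cω)² + λ²) = √((34.8)² + 11.71²) = 36.8 W/(m²·K).
Amplitude A = F₀ / √((Cω)²+λ²) = 192.5 / 36.8 = 5.24 K.

5.24 K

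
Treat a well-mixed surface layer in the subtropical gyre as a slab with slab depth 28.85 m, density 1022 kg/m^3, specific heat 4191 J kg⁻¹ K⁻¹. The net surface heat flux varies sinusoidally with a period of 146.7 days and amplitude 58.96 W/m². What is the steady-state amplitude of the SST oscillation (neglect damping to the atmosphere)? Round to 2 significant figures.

Areal heat capacity C = ρ c_p D = 1022 × 4191 × 28.85 = 1.24×10^8 J/(m²·K).
Angular frequency ω = 2π / T = 2π / 1.27×10^7 s = 4.96×10^-7 s⁻¹.
Cω = 1.24×10^8 × 4.96×10^-7 = 61.3 W/(m²·K).
Amplitude A = F₀ / (Cω) = 58.96 / 61.3 = 0.963 K.

0.96 K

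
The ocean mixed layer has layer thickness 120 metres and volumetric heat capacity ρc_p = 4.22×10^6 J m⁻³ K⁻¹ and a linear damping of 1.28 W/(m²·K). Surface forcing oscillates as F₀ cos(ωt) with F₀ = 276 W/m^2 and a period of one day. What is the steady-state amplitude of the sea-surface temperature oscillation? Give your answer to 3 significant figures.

0.00749 K

Areal heat capacity C = ρc_p × D = 4.22×10^6 × 120 = 5.06×10^8 J/(m²·K).
Angular frequency ω = 2π / T = 2π / 86400 s = 7.27×10^-5 s⁻¹.
√((Cω)² + λ²) = √((36800)² + 1.28²) = 36800 W/(m²·K).
Amplitude A = F₀ / √((Cω)²+λ²) = 276 / 36800 = 0.00749 K.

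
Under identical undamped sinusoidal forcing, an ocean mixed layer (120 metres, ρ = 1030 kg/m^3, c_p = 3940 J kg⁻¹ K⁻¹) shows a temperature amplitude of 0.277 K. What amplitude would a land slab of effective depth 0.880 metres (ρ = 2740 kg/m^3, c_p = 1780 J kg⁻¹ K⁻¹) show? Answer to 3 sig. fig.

C_ocean = 4.87×10^8 J/(m²·K); C_land = 4.29×10^6 J/(m²·K).
A ∝ 1/C ⇒ A_land = A_ocean × C_ocean/C_land = 0.277 × 113 = 31.4 K.

31.4 K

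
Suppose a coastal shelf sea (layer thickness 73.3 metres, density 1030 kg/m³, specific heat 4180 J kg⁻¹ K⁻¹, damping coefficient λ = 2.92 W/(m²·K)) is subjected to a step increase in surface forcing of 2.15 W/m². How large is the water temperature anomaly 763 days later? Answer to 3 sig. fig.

0.336 K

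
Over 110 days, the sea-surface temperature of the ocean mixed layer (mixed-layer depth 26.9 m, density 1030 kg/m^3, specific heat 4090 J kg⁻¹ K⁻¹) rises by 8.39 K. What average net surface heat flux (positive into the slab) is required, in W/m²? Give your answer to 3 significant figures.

Areal heat capacity C = ρ c_p D = 1030 × 4090 × 26.9 = 1.13×10^8 J m⁻² K⁻¹.
Required heat per unit area: Q = C ΔT = 1.13×10^8 × 8.39 = 9.51×10^8 J/m².
Flux F = Q / Δt = 9.51×10^8 / 9.50×10^6 s = 100 W/m².

100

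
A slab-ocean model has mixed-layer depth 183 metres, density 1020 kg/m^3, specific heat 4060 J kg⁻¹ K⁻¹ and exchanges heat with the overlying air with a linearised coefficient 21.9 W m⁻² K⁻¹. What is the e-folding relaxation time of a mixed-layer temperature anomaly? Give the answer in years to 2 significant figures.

1.1 years

Areal heat capacity C = ρ c_p D = 1020 × 4060 × 183 = 7.58×10^8 J m⁻² K⁻¹.
Relaxation time τ = C / λ = 7.58×10^8 / 21.9 = 3.46×10^7 s.
In years: 3.46×10^7 s / (3.156×10^7 s/year) = 1.10 years.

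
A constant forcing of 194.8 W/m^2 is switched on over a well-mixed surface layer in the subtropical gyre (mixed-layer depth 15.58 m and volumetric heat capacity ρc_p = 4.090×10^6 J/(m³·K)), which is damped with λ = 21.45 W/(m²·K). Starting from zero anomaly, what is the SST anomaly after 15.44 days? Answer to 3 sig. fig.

Areal heat capacity C = ρc_p × D = 4.090×10^6 × 15.58 = 6.37×10^7 J/(m²·K).
τ = C / λ = 6.37×10^7 / 21.45 = 2.97×10^6 s.
Equilibrium anomaly ΔT_eq = F / λ = 194.8 / 21.45 = 9.08 K.
t = 15.44 days = 1.33×10^6 s, so t/τ = 0.449.
ΔT(t) = ΔT_eq (1 − e^(−t/τ)) = 9.08 × (1 − e^−0.449) = 3.29 K.

3.29 K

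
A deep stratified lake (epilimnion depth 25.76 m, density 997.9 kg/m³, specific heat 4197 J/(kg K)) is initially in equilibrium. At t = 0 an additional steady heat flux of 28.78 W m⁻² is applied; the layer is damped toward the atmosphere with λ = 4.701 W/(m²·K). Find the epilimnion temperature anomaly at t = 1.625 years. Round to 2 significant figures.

5.5 K

Areal heat capacity C = ρ c_p D = 997.9 × 4197 × 25.76 = 1.08×10^8 J m⁻² K⁻¹.
τ = C / λ = 1.08×10^8 / 4.701 = 2.29×10^7 s.
Equilibrium anomaly ΔT_eq = F / λ = 28.78 / 4.701 = 6.12 K.
t = 1.625 years = 5.13×10^7 s, so t/τ = 2.23.
ΔT(t) = ΔT_eq (1 − e^(−t/τ)) = 6.12 × (1 − e^−2.23) = 5.47 K.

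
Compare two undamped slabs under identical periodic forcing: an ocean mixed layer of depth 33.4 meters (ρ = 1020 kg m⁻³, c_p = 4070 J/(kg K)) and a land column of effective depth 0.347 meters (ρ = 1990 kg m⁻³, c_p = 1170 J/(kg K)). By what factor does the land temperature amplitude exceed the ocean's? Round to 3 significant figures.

C_ocean = 1020 × 4070 × 33.4 = 1.39×10^8 J/(m²·K).
C_land = 1990 × 1170 × 0.347 = 8.08×10^5 J/(m²·K).
Undamped amplitude ∝ 1/C, so A_land/A_ocean = C_ocean/C_land = 172.

172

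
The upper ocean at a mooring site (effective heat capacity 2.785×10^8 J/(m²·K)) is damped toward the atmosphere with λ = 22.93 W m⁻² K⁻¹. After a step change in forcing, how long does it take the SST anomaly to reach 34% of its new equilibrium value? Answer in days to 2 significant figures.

58 days

Areal heat capacity C = 2.785×10^8 J/(m²·K) (given).
τ = C / λ = 2.78×10^8 / 22.93 = 1.21×10^7 s.
Fraction reached: 1 − e^(−t/τ) = 0.34 ⇒ t = −τ ln(1 − 0.34) = τ × 0.416.
t = 5.05×10^6 s = 58.4 days.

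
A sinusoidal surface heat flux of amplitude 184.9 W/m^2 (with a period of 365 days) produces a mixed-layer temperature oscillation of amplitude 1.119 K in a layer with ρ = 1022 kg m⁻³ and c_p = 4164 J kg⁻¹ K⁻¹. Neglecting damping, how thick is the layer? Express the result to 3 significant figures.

ω = 2π / 3.15×10^7 s = 1.99×10^-7 s⁻¹.
Required C = F₀ / (A ω) = 184.9 / (1.119 × 1.99×10^-7) = 8.29×10^8 J/(m²·K).
D = C / (ρ c_p) = 8.29×10^8 / (1022 × 4164) = 195 m.

195 m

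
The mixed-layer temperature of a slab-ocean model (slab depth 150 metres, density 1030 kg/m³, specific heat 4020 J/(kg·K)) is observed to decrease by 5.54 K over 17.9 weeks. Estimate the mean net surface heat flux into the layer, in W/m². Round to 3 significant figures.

Areal heat capacity C = ρ c_p D = 1030 × 4020 × 150 = 6.21×10^8 J/(m²·K).
Required heat per unit area: Q = C ΔT = 6.21×10^8 × -5.54 = -3.44×10^9 J/m².
Flux F = Q / Δt = -3.44×10^9 / 1.08×10^7 s = -318 W/m².

-318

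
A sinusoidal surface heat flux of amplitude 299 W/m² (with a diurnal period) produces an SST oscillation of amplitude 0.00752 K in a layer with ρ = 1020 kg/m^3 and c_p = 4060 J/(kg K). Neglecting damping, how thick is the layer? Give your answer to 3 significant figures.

ω = 2π / 86400 s = 7.27×10^-5 s⁻¹.
Required C = F₀ / (A ω) = 299 / (0.00752 × 7.27×10^-5) = 5.47×10^8 J/(m²·K).
D = C / (ρ c_p) = 5.47×10^8 / (1020 × 4060) = 132 m.

132 m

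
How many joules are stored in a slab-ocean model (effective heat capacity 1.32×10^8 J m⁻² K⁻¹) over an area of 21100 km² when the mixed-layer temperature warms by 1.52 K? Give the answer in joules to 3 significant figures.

4.23×10^18 J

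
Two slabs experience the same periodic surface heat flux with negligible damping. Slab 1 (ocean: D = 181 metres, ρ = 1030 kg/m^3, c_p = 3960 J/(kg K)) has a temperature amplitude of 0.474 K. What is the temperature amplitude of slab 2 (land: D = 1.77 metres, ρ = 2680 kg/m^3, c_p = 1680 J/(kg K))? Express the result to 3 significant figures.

C_ocean = 7.38×10^8 J/(m²·K); C_land = 7.97×10^6 J/(m²·K).
A ∝ 1/C ⇒ A_land = A_ocean × C_ocean/C_land = 0.474 × 92.6 = 43.9 K.

43.9 K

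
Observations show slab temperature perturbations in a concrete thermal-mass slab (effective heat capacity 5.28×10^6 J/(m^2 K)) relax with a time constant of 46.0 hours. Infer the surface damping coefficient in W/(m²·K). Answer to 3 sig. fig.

31.9

Areal heat capacity C = 5.28×10^6 J/(m^2 K) (given).
τ = 46.0 hours = 1.66×10^5 s.
λ = C / τ = 5.28×10^6 / 1.66×10^5 = 31.9 W/(m²·K).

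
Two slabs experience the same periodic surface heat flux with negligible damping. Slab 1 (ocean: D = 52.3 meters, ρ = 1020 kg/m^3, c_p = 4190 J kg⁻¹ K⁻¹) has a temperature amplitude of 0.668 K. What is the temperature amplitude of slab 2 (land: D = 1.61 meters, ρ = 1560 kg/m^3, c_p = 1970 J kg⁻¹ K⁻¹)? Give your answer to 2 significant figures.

C_ocean = 2.24×10^8 J/(m²·K); C_land = 4.95×10^6 J/(m²·K).
A ∝ 1/C ⇒ A_land = A_ocean × C_ocean/C_land = 0.668 × 45.2 = 30.2 K.

30 K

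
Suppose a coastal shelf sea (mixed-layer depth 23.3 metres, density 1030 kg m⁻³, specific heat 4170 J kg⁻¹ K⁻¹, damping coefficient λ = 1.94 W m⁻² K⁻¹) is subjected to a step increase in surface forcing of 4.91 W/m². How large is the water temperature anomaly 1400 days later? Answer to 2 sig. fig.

2.3 K

Areal heat capacity C = ρ c_p D = 1030 × 4170 × 23.3 = 1.00×10^8 J/(m^2 K).
τ = C / λ = 1.00×10^8 / 1.94 = 5.16×10^7 s.
Equilibrium anomaly ΔT_eq = F / λ = 4.91 / 1.94 = 2.53 K.
t = 1400 days = 1.21×10^8 s, so t/τ = 2.34.
ΔT(t) = ΔT_eq (1 − e^(−t/τ)) = 2.53 × (1 − e^−2.34) = 2.29 K.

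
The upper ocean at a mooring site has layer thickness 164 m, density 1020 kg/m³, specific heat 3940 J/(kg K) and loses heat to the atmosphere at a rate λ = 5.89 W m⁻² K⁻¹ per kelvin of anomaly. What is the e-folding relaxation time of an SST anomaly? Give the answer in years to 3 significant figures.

Areal heat capacity C = ρ c_p D = 1020 × 3940 × 164 = 6.59×10^8 J/(m^2 K).
Relaxation time τ = C / λ = 6.59×10^8 / 5.89 = 1.12×10^8 s.
In years: 1.12×10^8 s / (3.156×10^7 s/year) = 3.55 years.

3.55 years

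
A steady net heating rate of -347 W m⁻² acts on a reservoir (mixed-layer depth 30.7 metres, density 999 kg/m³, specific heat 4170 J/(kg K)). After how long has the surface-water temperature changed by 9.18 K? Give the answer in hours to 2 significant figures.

Areal heat capacity C = ρ c_p D = 999 × 4170 × 30.7 = 1.28×10^8 J/(m²·K).
Time required: Δt = C ΔT / F = 1.28×10^8 × -9.18 / -347 = 3.38×10^6 s.
In hours: 3.38×10^6 s / (3600 s/hour) = 940 hours.

940 hours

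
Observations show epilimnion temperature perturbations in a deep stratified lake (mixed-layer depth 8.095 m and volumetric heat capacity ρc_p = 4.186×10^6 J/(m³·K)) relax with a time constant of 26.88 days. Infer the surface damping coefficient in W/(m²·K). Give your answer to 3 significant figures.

Areal heat capacity C = ρc_p × D = 4.186×10^6 × 8.095 = 3.39×10^7 J/(m²·K).
τ = 26.88 days = 2.32×10^6 s.
λ = C / τ = 3.39×10^7 / 2.32×10^6 = 14.6 W/(m²·K).

14.6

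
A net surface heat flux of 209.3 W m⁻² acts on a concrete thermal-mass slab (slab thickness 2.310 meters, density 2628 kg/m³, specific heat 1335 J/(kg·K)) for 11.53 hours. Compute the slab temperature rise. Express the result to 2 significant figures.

1.1 K

Areal heat capacity C = ρ c_p D = 2628 × 1335 × 2.310 = 8.10×10^6 J/(m²·K).
Net heat input Q = F Δt = 209.3 × (11.53 hours × 3600 s/hour) = 8.69×10^6 J/m².
ΔT = Q / C = 8.69×10^6 / 8.10×10^6 = 1.07 K.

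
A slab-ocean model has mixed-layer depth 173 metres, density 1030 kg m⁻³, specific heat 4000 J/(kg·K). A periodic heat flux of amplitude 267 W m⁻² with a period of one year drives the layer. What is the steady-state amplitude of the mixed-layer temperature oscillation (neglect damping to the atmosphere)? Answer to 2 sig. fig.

Areal heat capacity C = ρ c_p D = 1030 × 4000 × 173 = 7.13×10^8 J m⁻² K⁻¹.
Angular frequency ω = 2π / T = 2π / 3.15×10^7 s = 1.99×10^-7 s⁻¹.
Cω = 7.13×10^8 × 1.99×10^-7 = 142 W/(m²·K).
Amplitude A = F₀ / (Cω) = 267 / 142 = 1.88 K.

1.9 K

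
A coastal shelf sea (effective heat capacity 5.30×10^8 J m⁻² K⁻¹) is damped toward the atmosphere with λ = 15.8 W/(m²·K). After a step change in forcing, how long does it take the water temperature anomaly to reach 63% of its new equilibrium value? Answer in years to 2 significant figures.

1.1 years

Areal heat capacity C = 5.30×10^8 J m⁻² K⁻¹ (given).
τ = C / λ = 5.30×10^8 / 15.8 = 3.35×10^7 s.
Fraction reached: 1 − e^(−t/τ) = 0.63 ⇒ t = −τ ln(1 − 0.63) = τ × 0.994.
t = 3.34×10^7 s = 1.06 years.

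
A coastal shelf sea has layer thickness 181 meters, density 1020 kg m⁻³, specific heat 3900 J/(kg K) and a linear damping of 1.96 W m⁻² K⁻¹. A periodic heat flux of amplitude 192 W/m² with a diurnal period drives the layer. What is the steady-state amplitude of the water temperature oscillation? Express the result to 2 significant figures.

Areal heat capacity C = ρ c_p D = 1020 × 3900 × 181 = 7.20×10^8 J/(m²·K).
Angular frequency ω = 2π / T = 2π / 86400 s = 7.27×10^-5 s⁻¹.
√((Cω)² + λ²) = √((52400)² + 1.96²) = 52400 W/(m²·K).
Amplitude A = F₀ / √((Cω)²+λ²) = 192 / 52400 = 0.00367 K.

0.0037 K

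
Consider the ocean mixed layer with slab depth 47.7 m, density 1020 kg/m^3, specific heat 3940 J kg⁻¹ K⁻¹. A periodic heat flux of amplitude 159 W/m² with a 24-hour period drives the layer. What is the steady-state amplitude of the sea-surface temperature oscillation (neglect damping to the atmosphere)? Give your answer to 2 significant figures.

Areal heat capacity C = ρ c_p D = 1020 × 3940 × 47.7 = 1.92×10^8 J/(m^2 K).
Angular frequency ω = 2π / T = 2π / 86400 s = 7.27×10^-5 s⁻¹.
Cω = 1.92×10^8 × 7.27×10^-5 = 13900 W/(m²·K).
Amplitude A = F₀ / (Cω) = 159 / 13900 = 0.0114 K.

0.011 K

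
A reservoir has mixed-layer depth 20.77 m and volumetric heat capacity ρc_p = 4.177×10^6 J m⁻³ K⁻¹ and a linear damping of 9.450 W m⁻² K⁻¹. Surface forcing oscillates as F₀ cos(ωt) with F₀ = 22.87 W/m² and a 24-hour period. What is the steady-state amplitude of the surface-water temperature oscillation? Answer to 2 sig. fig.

0.0036 K

Areal heat capacity C = ρc_p × D = 4.177×10^6 × 20.77 = 8.68×10^7 J/(m²·K).
Angular frequency ω = 2π / T = 2π / 86400 s = 7.27×10^-5 s⁻¹.
√((Cω)² + λ²) = √((6310)² + 9.450²) = 6310 W/(m²·K).
Amplitude A = F₀ / √((Cω)²+λ²) = 22.87 / 6310 = 0.00362 K.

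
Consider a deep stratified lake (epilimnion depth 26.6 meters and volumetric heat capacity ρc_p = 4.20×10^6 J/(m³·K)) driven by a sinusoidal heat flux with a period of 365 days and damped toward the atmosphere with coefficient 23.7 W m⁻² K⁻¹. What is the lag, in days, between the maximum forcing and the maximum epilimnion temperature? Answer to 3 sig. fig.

Areal heat capacity C = ρc_p × D = 4.20×10^6 × 26.6 = 1.12×10^8 J/(m²·K).
ω = 2π / 3.15×10^7 s = 1.99×10^-7 s⁻¹.
Phase lag φ = arctan(Cω/λ) = arctan(22.3/23.7) = 0.754 rad.
Time lag = φ / ω = 0.754 / 1.99×10^-7 = 3.78×10^6 s = 43.8 days.

43.8 days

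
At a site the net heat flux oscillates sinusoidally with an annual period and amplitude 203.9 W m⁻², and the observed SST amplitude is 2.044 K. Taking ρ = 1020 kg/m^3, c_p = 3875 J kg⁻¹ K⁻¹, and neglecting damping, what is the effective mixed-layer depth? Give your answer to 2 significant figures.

ω = 2π / 3.15×10^7 s = 1.99×10^-7 s⁻¹.
Required C = F₀ / (A ω) = 203.9 / (2.044 × 1.99×10^-7) = 5.01×10^8 J/(m²·K).
D = C / (ρ c_p) = 5.01×10^8 / (1020 × 3875) = 127 m.

130 m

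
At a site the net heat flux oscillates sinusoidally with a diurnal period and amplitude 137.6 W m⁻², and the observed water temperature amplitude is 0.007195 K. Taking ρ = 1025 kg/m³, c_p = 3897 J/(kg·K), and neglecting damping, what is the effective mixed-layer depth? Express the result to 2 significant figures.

66 m

ω = 2π / 86400 s = 7.27×10^-5 s⁻¹.
Required C = F₀ / (A ω) = 137.6 / (0.007195 × 7.27×10^-5) = 2.63×10^8 J/(m²·K).
D = C / (ρ c_p) = 2.63×10^8 / (1025 × 3897) = 65.8 m.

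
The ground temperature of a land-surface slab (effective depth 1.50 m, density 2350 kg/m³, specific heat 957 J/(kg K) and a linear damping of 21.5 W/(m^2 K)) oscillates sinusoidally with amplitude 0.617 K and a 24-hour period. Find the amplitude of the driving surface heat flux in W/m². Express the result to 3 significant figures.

152

Areal heat capacity C = ρ c_p D = 2350 × 957 × 1.50 = 3.37×10^6 J m⁻² K⁻¹.
ω = 2π / 86400 s = 7.27×10^-5 s⁻¹.
√((Cω)² + λ²) = √((245)² + 21.5²) = 246 W/(m²·K).
F₀ = A × √((Cω)²+λ²) = 0.617 × 246 = 152 W/m².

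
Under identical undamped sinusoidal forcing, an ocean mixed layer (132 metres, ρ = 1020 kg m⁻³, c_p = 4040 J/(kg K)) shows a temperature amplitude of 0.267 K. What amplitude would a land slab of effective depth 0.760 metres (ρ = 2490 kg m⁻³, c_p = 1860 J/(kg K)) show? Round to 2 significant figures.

41 K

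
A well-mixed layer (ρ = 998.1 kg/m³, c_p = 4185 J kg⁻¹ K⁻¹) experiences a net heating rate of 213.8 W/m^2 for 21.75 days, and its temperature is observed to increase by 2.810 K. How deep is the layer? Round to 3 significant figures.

Heat input Q = F Δt = 213.8 × 1.88×10^6 s = 4.02×10^8 J/m².
Required areal heat capacity C = Q / ΔT = 1.43×10^8 J/(m²·K).
Depth D = C / (ρ c_p) = 1.43×10^8 / (998.1 × 4185) = 34.2 m.

34.2 m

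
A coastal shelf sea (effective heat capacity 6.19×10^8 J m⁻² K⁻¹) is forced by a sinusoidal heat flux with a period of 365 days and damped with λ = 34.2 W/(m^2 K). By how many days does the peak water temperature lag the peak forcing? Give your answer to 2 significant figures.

76 days

Areal heat capacity C = 6.19×10^8 J m⁻² K⁻¹ (given).
ω = 2π / 3.15×10^7 s = 1.99×10^-7 s⁻¹.
Phase lag φ = arctan(Cω/λ) = arctan(123/34.2) = 1.30 rad.
Time lag = φ / ω = 1.30 / 1.99×10^-7 = 6.53×10^6 s = 75.5 days.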